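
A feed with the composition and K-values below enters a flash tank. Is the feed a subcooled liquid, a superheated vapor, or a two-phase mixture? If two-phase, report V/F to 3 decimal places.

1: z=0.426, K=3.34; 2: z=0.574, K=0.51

ΣzᵢKᵢ = 1.716; Σzᵢ/Kᵢ = 1.253.
Both exceed 1, so a two-phase solution exists.
Binary case is linear: z₁(K₁−1)(1+ψ(K₂−1)) + z₂(K₂−1)(1+ψ(K₁−1)) = 0
⇒ ψ = [z₁(K₁−1)+z₂(K₂−1)] / [−(K₁−1)(K₂−1)] = 0.7156/1.1466 = 0.624

two-phase, V/F = 0.624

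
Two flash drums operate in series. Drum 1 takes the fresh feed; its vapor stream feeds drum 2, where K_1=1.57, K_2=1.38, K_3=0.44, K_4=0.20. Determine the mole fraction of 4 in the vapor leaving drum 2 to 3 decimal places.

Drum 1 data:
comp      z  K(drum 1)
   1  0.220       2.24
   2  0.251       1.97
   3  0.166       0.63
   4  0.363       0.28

Drum 1:
Rachford–Rice: g(ψ₁) = Σ zᵢ(Kᵢ−1)/(1+ψ₁(Kᵢ−1)) = 0.
g(0) = ΣzᵢKᵢ − 1 = 0.193 and g(1) = 1 − Σzᵢ/Kᵢ = -0.786, so a root lies in (0, 1).
Newton iteration, ψ₁⁰ = 0.42:
  ψ₁ = 0.420: g = -0.0950, g' = -0.684 → ψ₁ = 0.281
  ψ₁ = 0.281: g = -0.0026, g' = -0.656 → ψ₁ = 0.277
Converged at ψ₁ = 0.277.
Drum-1 compositions:
  1: x = 0.164, y = 0.367
  2: x = 0.198, y = 0.390
  3: x = 0.185, y = 0.117
  4: x = 0.453, y = 0.127
Drum-2 feed = drum-1 vapor: z₂ = (0.3668, 0.3897, 0.1165, 0.1270).
Drum 2:
Rachford–Rice: g(ψ₂) = Σ zᵢ(Kᵢ−1)/(1+ψ₂(Kᵢ−1)) = 0.
g(0) = ΣzᵢKᵢ − 1 = 0.190 and g(1) = 1 − Σzᵢ/Kᵢ = -0.416, so a root lies in (0, 1).
Iterate (Newton) starting at ψ₂ = 0.66:
  ψ₂ = 0.660: g = -0.0484, g' = -0.556 → ψ₂ = 0.573
  ψ₂ = 0.573: g = -0.0044, g' = -0.462 → ψ₂ = 0.563
Converged at ψ₂ = 0.563.
  1: x = 0.278, y = 0.436
  2: x = 0.321, y = 0.443
  3: x = 0.170, y = 0.075
  4: x = 0.231, y = 0.046

y_4 (drum 2) = 0.046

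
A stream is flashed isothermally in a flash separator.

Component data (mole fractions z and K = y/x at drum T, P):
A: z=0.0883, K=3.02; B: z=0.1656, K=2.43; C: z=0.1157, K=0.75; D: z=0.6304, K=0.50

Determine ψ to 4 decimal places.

ψ = 0.0916

Let ψ = V/F and solve Σ zᵢ(Kᵢ−1)/(1+ψ(Kᵢ−1)) = 0.
Feasibility: ΣzᵢKᵢ = 1.0710, Σzᵢ/Kᵢ = 1.5125 — both > 1, two phases present.
Newton iteration, ψ⁰ = 0.5:
  ψ = 0.5000: g = -0.22650, g' = -0.4939 → ψ = 0.0414
  ψ = 0.0414: g = 0.03706, g' = -0.7803 → ψ = 0.0889
  ψ = 0.0889: g = 0.00185, g' = -0.7056 → ψ = 0.0915
Converged at ψ = 0.0916.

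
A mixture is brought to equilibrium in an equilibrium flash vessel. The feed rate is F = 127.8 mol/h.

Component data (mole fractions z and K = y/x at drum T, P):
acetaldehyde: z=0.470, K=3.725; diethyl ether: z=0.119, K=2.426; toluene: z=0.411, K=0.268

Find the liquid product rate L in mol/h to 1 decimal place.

L = 47.0 mol/h

Newton iteration, ψ⁰ = 0.5:
  ψ = 0.500: g = 0.1666, g' = -1.256 → ψ = 0.633
  ψ = 0.633: g = -0.0011, g' = -1.301 → ψ = 0.632
Converged at ψ = 0.632.
Then V = ψ·F = 0.6319·127.8 = 80.8 mol/h and L = F − V = 47.0 mol/h.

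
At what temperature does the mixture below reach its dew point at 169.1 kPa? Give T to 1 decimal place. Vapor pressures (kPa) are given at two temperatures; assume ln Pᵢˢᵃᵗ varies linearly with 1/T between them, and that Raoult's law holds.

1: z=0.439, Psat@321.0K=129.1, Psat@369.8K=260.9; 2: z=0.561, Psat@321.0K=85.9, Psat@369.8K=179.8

T = 354.4 K

Dew-point temperature: Σzᵢ·P/Pᵢˢᵃᵗ(T) = 1. Interpolate ln Pᵢˢᵃᵗ = aᵢ + bᵢ/T.
  T = 321.0 K: ΣzᵢP/Pᵢˢᵃᵗ = 1.6794
  T = 369.8 K: ΣzᵢP/Pᵢˢᵃᵗ = 0.8121
  T = 345.4 K: ΣzᵢP/Pᵢˢᵃᵗ = 1.1382
  T = 357.6 K: ΣzᵢP/Pᵢˢᵃᵗ = 0.9559
  T = 351.5 K: ΣzᵢP/Pᵢˢᵃᵗ = 1.0415
  T = 354.6 K: ΣzᵢP/Pᵢˢᵃᵗ = 0.9968
  T = 353.1 K: ΣzᵢP/Pᵢˢᵃᵗ = 1.0181
Interpolating between 353.1 K and 354.6 K gives T ≈ 354.4 K.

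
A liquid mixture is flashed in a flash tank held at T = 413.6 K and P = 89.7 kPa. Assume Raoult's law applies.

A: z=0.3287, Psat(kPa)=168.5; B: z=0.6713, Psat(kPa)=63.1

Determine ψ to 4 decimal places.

ψ = 0.3443

Raoult's law: Kᵢ = Pᵢˢᵃᵗ/P = Pᵢˢᵃᵗ/89.7.
  K_A = 168.5/89.7 = 1.878484, K_B = 63.1/89.7 = 0.703456
Newton iteration, ψ⁰ = 0.68:
  ψ = 0.6800: g = -0.06858, g' = -0.1920 → ψ = 0.3229
  ψ = 0.3229: g = 0.00480, g' = -0.2261 → ψ = 0.3441
  ψ = 0.3441: g = 0.00004, g' = -0.2228 → ψ = 0.3443
Converged at ψ = 0.3443.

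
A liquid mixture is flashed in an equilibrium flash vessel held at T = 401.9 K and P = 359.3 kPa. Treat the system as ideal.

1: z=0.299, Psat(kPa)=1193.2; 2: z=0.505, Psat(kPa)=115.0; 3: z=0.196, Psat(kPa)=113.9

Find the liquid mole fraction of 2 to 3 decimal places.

x_2 = 0.557

Raoult's law: Kᵢ = Pᵢˢᵃᵗ/P = Pᵢˢᵃᵗ/359.3.
  K_1 = 1193.2/359.3 = 3.32090, K_2 = 115.0/359.3 = 0.32007, K_3 = 113.9/359.3 = 0.31701
Let ψ = V/F and solve Σ zᵢ(Kᵢ−1)/(1+ψ(Kᵢ−1)) = 0.
g(0) = ΣzᵢKᵢ − 1 = 0.217 and g(1) = 1 − Σzᵢ/Kᵢ = -1.286, so a root lies in (0, 1).
Newton–Raphson from ψ = 0.69:
  ψ = 0.690: g = -0.6333, g' = -1.394 → ψ = 0.236
  ψ = 0.236: g = -0.1197, g' = -1.134 → ψ = 0.130
  ψ = 0.130: g = 0.0095, g' = -1.342 → ψ = 0.137
Converged at ψ = 0.137.
Compositions from xᵢ = zᵢ/(1+ψ(Kᵢ−1)), yᵢ = Kᵢxᵢ:
  1: x = 0.227, y = 0.753
  2: x = 0.557, y = 0.178
  3: x = 0.216, y = 0.069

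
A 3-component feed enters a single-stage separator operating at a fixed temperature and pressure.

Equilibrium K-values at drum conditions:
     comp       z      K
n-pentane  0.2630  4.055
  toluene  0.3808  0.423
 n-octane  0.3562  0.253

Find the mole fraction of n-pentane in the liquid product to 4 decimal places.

Material balance + equilibrium reduce to Σ zᵢ(Kᵢ−1)/(1+V/F(Kᵢ−1)) = 0.
Feasibility: ΣzᵢKᵢ = 1.3177, Σzᵢ/Kᵢ = 2.3730 — both > 1, two phases present.
Newton iteration, V/F⁰ = 0.5:
  V/F = 0.5000: g = -0.41564, g' = -1.1411 → V/F = 0.1357
  V/F = 0.1357: g = 0.03343, g' = -1.6218 → V/F = 0.1564
  V/F = 0.1564: g = 0.00095, g' = -1.5321 → V/F = 0.1570
Converged at V/F = 0.1570.
Compositions from xᵢ = zᵢ/(1+V/F(Kᵢ−1)), yᵢ = Kᵢxᵢ:
  n-pentane: x = 0.1778, y = 0.7208
  toluene: x = 0.4187, y = 0.1771
  n-octane: x = 0.4035, y = 0.1021

x_n-pentane = 0.1778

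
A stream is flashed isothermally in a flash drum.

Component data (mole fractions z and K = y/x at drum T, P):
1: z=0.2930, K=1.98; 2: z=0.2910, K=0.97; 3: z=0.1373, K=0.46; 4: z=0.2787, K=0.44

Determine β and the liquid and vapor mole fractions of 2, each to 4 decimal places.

Material balance + equilibrium reduce to Σ zᵢ(Kᵢ−1)/(1+β(Kᵢ−1)) = 0.
Check two-phase: ΣzᵢKᵢ = 1.0482 > 1 and Σzᵢ/Kᵢ = 1.3799 > 1, so g(0) = 0.0482 > 0 and g(1) = -0.3799 < 0.
Newton iteration, β⁰ = 0.39:
  β = 0.3900: g = -0.09470, g' = -0.3549 → β = 0.1232
  β = 0.1232: g = 0.00040, g' = -0.3711 → β = 0.1242
Converged at β = 0.1242.
Compositions from xᵢ = zᵢ/(1+β(Kᵢ−1)), yᵢ = Kᵢxᵢ:
  1: x = 0.2612, y = 0.5172
  2: x = 0.2921, y = 0.2833
  3: x = 0.1472, y = 0.0677
  4: x = 0.2995, y = 0.1318

β = 0.1242, x_2 = 0.2921, y_2 = 0.2833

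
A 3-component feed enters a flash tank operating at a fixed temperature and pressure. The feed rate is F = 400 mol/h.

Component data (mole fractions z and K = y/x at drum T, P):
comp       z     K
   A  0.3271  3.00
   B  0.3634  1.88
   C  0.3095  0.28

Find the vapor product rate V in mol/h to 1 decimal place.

Rachford–Rice: g(V/F) = Σ zᵢ(Kᵢ−1)/(1+V/F(Kᵢ−1)) = 0.
g(0) = ΣzᵢKᵢ − 1 = 0.7512 and g(1) = 1 − Σzᵢ/Kᵢ = -0.4077, so a root lies in (0, 1).
Newton–Raphson from V/F = 0.3:
  V/F = 0.3000: g = 0.37764, g' = -0.9483 → V/F = 0.6982
  V/F = 0.6982: g = 0.02293, g' = -0.9846 → V/F = 0.7215
  V/F = 0.7215: g = -0.00039, g' = -1.0194 → V/F = 0.7211
Converged at V/F = 0.7211.
Then V = V/F·F = 0.7211·400 = 288.5 mol/h and L = F − V = 111.5 mol/h.

V = 288.5 mol/h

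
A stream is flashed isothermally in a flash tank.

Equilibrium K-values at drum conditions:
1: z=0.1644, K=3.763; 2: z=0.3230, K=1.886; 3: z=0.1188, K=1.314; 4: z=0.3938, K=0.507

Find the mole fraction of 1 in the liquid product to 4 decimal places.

x_1 = 0.0496

Let ψ = V/F and solve Σ zᵢ(Kᵢ−1)/(1+ψ(Kᵢ−1)) = 0.
Feasibility: ΣzᵢKᵢ = 1.5836, Σzᵢ/Kᵢ = 1.0821 — both > 1, two phases present.
Newton–Raphson from ψ = 0.39:
  ψ = 0.3900: g = 0.22420, g' = -0.5868 → ψ = 0.7721
  ψ = 0.7721: g = 0.03148, g' = -0.4743 → ψ = 0.8384
  ψ = 0.8384: g = -0.00025, g' = -0.4830 → ψ = 0.8379
Converged at ψ = 0.8379.
Compositions from xᵢ = zᵢ/(1+ψ(Kᵢ−1)), yᵢ = Kᵢxᵢ:
  1: x = 0.0496, y = 0.1866
  2: x = 0.1854, y = 0.3496
  3: x = 0.0941, y = 0.1236
  4: x = 0.6710, y = 0.3402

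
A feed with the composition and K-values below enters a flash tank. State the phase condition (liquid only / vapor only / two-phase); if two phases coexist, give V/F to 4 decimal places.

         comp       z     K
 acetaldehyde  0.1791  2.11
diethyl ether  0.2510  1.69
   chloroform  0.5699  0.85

ΣzᵢKᵢ = 1.2865; Σzᵢ/Kᵢ = 0.9039.
Since Σzᵢ/Kᵢ < 1 the mixture is above its dew point — single vapor phase.

vapor only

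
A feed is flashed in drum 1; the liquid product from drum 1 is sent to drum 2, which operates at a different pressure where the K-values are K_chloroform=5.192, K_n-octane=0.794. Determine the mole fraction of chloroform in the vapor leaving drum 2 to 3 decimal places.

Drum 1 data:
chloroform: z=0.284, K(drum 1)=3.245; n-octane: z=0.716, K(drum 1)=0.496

Drum 1:
Binary case is linear: z₁(K₁−1)(1+ψ₁(K₂−1)) + z₂(K₂−1)(1+ψ₁(K₁−1)) = 0
⇒ ψ₁ = [z₁(K₁−1)+z₂(K₂−1)] / [−(K₁−1)(K₂−1)] = 0.2767/1.1315 = 0.245
Drum-1 compositions:
  chloroform: x = 0.183, y = 0.595
  n-octane: x = 0.817, y = 0.405
Drum-2 feed = drum-1 liquid: z₂ = (0.1833, 0.8167).
Drum 2:
Let ψ₂ = V/F and solve Σ zᵢ(Kᵢ−1)/(1+ψ₂(Kᵢ−1)) = 0.
Feasibility: ΣzᵢKᵢ = 1.600, Σzᵢ/Kᵢ = 1.064 — both > 1, two phases present.
Binary case is linear: z₁(K₁−1)(1+ψ₂(K₂−1)) + z₂(K₂−1)(1+ψ₂(K₁−1)) = 0
⇒ ψ₂ = [z₁(K₁−1)+z₂(K₂−1)] / [−(K₁−1)(K₂−1)] = 0.6003/0.8636 = 0.695
  chloroform: x = 0.047, y = 0.243
  n-octane: x = 0.953, y = 0.757

y_chloroform (drum 2) = 0.243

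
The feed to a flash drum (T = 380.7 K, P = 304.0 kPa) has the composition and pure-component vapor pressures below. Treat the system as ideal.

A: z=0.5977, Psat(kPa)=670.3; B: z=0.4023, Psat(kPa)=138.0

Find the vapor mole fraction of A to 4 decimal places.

y_A = 0.6876

Raoult's law: Kᵢ = Pᵢˢᵃᵗ/P = Pᵢˢᵃᵗ/304.0.
  K_A = 670.3/304.0 = 2.204934, K_B = 138.0/304.0 = 0.453947
Material balance + equilibrium reduce to Σ zᵢ(Kᵢ−1)/(1+ψ(Kᵢ−1)) = 0.
Feasibility: ΣzᵢKᵢ = 1.5005, Σzᵢ/Kᵢ = 1.1573 — both > 1, two phases present.
Newton iteration, ψ⁰ = 0.58:
  ψ = 0.5800: g = 0.10243, g' = -0.5576 → ψ = 0.7637
  ψ = 0.7637: g = -0.00175, g' = -0.5883 → ψ = 0.7607
Converged at ψ = 0.7607.
Compositions from xᵢ = zᵢ/(1+ψ(Kᵢ−1)), yᵢ = Kᵢxᵢ:
  A: x = 0.3119, y = 0.6876
  B: x = 0.6881, y = 0.3124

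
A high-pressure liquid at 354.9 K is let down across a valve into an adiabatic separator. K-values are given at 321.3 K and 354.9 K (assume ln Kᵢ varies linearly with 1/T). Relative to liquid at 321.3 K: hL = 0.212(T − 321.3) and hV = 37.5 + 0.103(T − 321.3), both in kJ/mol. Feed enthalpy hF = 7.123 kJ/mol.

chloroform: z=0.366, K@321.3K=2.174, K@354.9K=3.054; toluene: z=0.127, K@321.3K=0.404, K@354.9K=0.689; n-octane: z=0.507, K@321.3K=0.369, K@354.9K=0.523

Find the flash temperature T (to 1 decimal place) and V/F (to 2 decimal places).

T = 328.5 K, V/F = 0.15

Adiabatic flash: solve Rachford–Rice at each trial T, then check hF = ψ·hV(T) + (1−ψ)·hL(T).
  T = 321.3 K: K = (2.174, 0.404, 0.369), RR gives ψ = 0.047, H_out = 1.744 kJ/mol
  T = 354.9 K: K = (3.054, 0.689, 0.523), RR gives ψ = 0.511, H_out = 24.417 kJ/mol
  T = 338.1 K: K = (2.599, 0.535, 0.443), RR gives ψ = 0.282, H_out = 13.636 kJ/mol
  T = 329.7 K: K = (2.382, 0.466, 0.405), RR gives ψ = 0.170, H_out = 7.985 kJ/mol
  T = 325.5 K: K = (2.277, 0.434, 0.387), RR gives ψ = 0.110, H_out = 4.963 kJ/mol
  T = 327.6 K: K = (2.329, 0.450, 0.396), RR gives ψ = 0.140, H_out = 6.495 kJ/mol
Linear interpolation between T = 327.6 (H_out = 6.495) and T = 329.7 (H_out = 7.985) on hF = 7.123 gives T ≈ 328.5 K, at which ψ = 0.15.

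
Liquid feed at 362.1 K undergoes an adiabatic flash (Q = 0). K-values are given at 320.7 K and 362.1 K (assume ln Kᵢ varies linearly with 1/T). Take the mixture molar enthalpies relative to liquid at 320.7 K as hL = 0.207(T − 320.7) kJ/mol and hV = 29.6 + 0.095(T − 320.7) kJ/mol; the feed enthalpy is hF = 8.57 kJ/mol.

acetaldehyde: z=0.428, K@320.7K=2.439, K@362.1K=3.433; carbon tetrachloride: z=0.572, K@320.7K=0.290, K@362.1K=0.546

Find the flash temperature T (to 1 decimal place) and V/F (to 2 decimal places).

T = 325.8 K, V/F = 0.26

Adiabatic flash: solve Rachford–Rice at each trial T, then check hF = ψ·hV(T) + (1−ψ)·hL(T).
  T = 320.7 K: K = (2.439, 0.290), RR gives ψ = 0.205, H_out = 6.077 kJ/mol
  T = 362.1 K: K = (3.433, 0.546), RR gives ψ = 0.708, H_out = 26.235 kJ/mol
  T = 341.4 K: K = (2.924, 0.406), RR gives ψ = 0.423, H_out = 15.818 kJ/mol
  T = 331.0 K: K = (2.677, 0.344), RR gives ψ = 0.312, H_out = 11.002 kJ/mol
  T = 325.9 K: K = (2.558, 0.317), RR gives ψ = 0.259, H_out = 8.602 kJ/mol
  T = 323.3 K: K = (2.498, 0.303), RR gives ψ = 0.232, H_out = 7.352 kJ/mol
  T = 324.6 K: K = (2.528, 0.310), RR gives ψ = 0.246, H_out = 7.980 kJ/mol
Linear interpolation between T = 324.6 (H_out = 7.980) and T = 325.9 (H_out = 8.602) on hF = 8.57 gives T ≈ 325.8 K, at which ψ = 0.26.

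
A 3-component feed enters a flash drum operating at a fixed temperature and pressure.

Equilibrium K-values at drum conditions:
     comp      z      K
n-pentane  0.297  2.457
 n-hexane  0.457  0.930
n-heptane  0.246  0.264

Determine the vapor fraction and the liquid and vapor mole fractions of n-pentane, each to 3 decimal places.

Iterate (Newton) starting at ψ = 0.62:
  ψ = 0.620: g = -0.1391, g' = -0.627 → ψ = 0.398
  ψ = 0.398: g = -0.0152, g' = -0.522 → ψ = 0.369
Converged at ψ = 0.369.
Compositions from xᵢ = zᵢ/(1+ψ(Kᵢ−1)), yᵢ = Kᵢxᵢ:
  n-pentane: x = 0.193, y = 0.475
  n-hexane: x = 0.469, y = 0.436
  n-heptane: x = 0.338, y = 0.089

ψ = 0.369, x_n-pentane = 0.193, y_n-pentane = 0.475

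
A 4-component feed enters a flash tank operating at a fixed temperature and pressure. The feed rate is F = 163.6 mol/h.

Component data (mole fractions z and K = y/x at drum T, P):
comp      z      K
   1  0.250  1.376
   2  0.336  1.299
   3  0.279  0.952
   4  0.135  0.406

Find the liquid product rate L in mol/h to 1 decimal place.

L = 43.5 mol/h

Rachford–Rice: g(ψ) = Σ zᵢ(Kᵢ−1)/(1+ψ(Kᵢ−1)) = 0.
Feasibility: ΣzᵢKᵢ = 1.101, Σzᵢ/Kᵢ = 1.066 — both > 1, two phases present.
Newton iteration, ψ⁰ = 0.67:
  ψ = 0.670: g = 0.0117, g' = -0.176 → ψ = 0.737
  ψ = 0.737: g = -0.0006, g' = -0.193 → ψ = 0.734
Converged at ψ = 0.734.
Then V = ψ·F = 0.7340·163.6 = 120.1 mol/h and L = F − V = 43.5 mol/h.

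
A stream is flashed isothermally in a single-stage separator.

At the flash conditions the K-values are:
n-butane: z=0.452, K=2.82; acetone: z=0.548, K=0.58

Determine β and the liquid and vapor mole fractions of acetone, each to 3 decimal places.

Rachford–Rice: g(β) = Σ zᵢ(Kᵢ−1)/(1+β(Kᵢ−1)) = 0.
Feasibility: ΣzᵢKᵢ = 1.592, Σzᵢ/Kᵢ = 1.105 — both > 1, two phases present.
Binary case is linear: z₁(K₁−1)(1+β(K₂−1)) + z₂(K₂−1)(1+β(K₁−1)) = 0
⇒ β = [z₁(K₁−1)+z₂(K₂−1)] / [−(K₁−1)(K₂−1)] = 0.5925/0.7644 = 0.775
Compositions from xᵢ = zᵢ/(1+β(Kᵢ−1)), yᵢ = Kᵢxᵢ:
  n-butane: x = 0.188, y = 0.529
  acetone: x = 0.812, y = 0.471

β = 0.775, x_acetone = 0.812, y_acetone = 0.471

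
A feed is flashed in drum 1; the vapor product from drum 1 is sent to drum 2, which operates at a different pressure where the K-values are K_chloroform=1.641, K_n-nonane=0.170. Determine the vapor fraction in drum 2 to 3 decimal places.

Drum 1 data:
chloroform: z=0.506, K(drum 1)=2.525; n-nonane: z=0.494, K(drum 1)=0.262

V/F (drum 2) = 0.717

Drum 1:
Rachford–Rice: g(ψ₁) = Σ zᵢ(Kᵢ−1)/(1+ψ₁(Kᵢ−1)) = 0.
Feasibility: ΣzᵢKᵢ = 1.407, Σzᵢ/Kᵢ = 2.086 — both > 1, two phases present.
Binary case is linear: z₁(K₁−1)(1+ψ₁(K₂−1)) + z₂(K₂−1)(1+ψ₁(K₁−1)) = 0
⇒ ψ₁ = [z₁(K₁−1)+z₂(K₂−1)] / [−(K₁−1)(K₂−1)] = 0.4071/1.1254 = 0.362
Drum-1 compositions:
  chloroform: x = 0.326, y = 0.823
  n-nonane: x = 0.674, y = 0.177
Drum-2 feed = drum-1 vapor: z₂ = (0.8234, 0.1766).
Drum 2:
Material balance + equilibrium reduce to Σ zᵢ(Kᵢ−1)/(1+ψ₂(Kᵢ−1)) = 0.
Check two-phase: ΣzᵢKᵢ = 1.381 > 1 and Σzᵢ/Kᵢ = 1.540 > 1, so g(0) = 0.381 > 0 and g(1) = -0.540 < 0.
Binary case is linear: z₁(K₁−1)(1+ψ₂(K₂−1)) + z₂(K₂−1)(1+ψ₂(K₁−1)) = 0
⇒ ψ₂ = [z₁(K₁−1)+z₂(K₂−1)] / [−(K₁−1)(K₂−1)] = 0.3813/0.5320 = 0.717
  chloroform: x = 0.564, y = 0.926
  n-nonane: x = 0.436, y = 0.074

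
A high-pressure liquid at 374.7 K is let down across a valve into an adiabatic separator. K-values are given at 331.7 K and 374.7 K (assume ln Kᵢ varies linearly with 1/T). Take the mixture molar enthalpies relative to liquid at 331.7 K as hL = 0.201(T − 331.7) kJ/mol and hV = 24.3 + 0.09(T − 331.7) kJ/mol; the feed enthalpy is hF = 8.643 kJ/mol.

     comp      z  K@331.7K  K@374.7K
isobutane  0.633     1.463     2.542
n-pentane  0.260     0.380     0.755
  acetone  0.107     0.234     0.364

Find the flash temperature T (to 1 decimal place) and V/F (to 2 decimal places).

Adiabatic flash: solve Rachford–Rice at each trial T, then check hF = ψ·hV(T) + (1−ψ)·hL(T).
  T = 331.7 K: K = (1.463, 0.380, 0.234), RR gives ψ = 0.162, H_out = 3.926 kJ/mol
  T = 374.7 K: K = (2.542, 0.755, 0.364), RR gives ψ = 1.000, H_out = 28.170 kJ/mol
  T = 353.2 K: K = (1.961, 0.547, 0.296), RR gives ψ = 0.777, H_out = 21.353 kJ/mol
  T = 342.4 K: K = (1.701, 0.458, 0.264), RR gives ψ = 0.523, H_out = 14.231 kJ/mol
  T = 337.0 K: K = (1.578, 0.417, 0.249), RR gives ψ = 0.363, H_out = 9.663 kJ/mol
  T = 334.4 K: K = (1.521, 0.399, 0.241), RR gives ψ = 0.271, H_out = 7.052 kJ/mol
  T = 335.7 K: K = (1.549, 0.408, 0.245), RR gives ψ = 0.318, H_out = 8.399 kJ/mol
  T = 336.4 K: K = (1.565, 0.413, 0.247), RR gives ψ = 0.343, H_out = 9.089 kJ/mol
Linear interpolation between T = 335.7 (H_out = 8.399) and T = 336.4 (H_out = 9.089) on hF = 8.643 gives T ≈ 335.9 K, at which ψ = 0.33.

T = 335.9 K, V/F = 0.33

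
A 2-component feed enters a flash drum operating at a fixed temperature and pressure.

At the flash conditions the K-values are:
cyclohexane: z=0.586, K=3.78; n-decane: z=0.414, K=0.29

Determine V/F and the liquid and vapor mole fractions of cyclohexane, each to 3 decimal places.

Rachford–Rice: g(V/F) = Σ zᵢ(Kᵢ−1)/(1+V/F(Kᵢ−1)) = 0.
Feasibility: ΣzᵢKᵢ = 2.335, Σzᵢ/Kᵢ = 1.583 — both > 1, two phases present.
Binary case is linear: z₁(K₁−1)(1+V/F(K₂−1)) + z₂(K₂−1)(1+V/F(K₁−1)) = 0
⇒ V/F = [z₁(K₁−1)+z₂(K₂−1)] / [−(K₁−1)(K₂−1)] = 1.3351/1.9738 = 0.676
Compositions from xᵢ = zᵢ/(1+V/F(Kᵢ−1)), yᵢ = Kᵢxᵢ:
  cyclohexane: x = 0.203, y = 0.769
  n-decane: x = 0.797, y = 0.231

V/F = 0.676, x_cyclohexane = 0.203, y_cyclohexane = 0.769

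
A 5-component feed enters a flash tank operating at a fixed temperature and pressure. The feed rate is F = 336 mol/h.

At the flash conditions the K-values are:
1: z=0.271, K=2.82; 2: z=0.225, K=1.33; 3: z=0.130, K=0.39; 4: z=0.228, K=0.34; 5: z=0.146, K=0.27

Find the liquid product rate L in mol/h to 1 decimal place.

Material balance + equilibrium reduce to Σ zᵢ(Kᵢ−1)/(1+ψ(Kᵢ−1)) = 0.
Feasibility: ΣzᵢKᵢ = 1.231, Σzᵢ/Kᵢ = 1.810 — both > 1, two phases present.
Newton iteration, ψ⁰ = 0.67:
  ψ = 0.670: g = -0.3295, g' = -0.954 → ψ = 0.325
  ψ = 0.325: g = -0.0531, g' = -0.744 → ψ = 0.253
  ψ = 0.253: g = 0.0007, g' = -0.769 → ψ = 0.254
Converged at ψ = 0.254.
Then V = ψ·F = 0.2544·336 = 85.5 mol/h and L = F − V = 250.5 mol/h.

L = 250.5 mol/h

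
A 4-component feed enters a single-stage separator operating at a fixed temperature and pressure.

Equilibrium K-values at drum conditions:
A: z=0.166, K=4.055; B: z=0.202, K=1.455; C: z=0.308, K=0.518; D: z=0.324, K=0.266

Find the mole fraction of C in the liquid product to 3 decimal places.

Let ψ = V/F and solve Σ zᵢ(Kᵢ−1)/(1+ψ(Kᵢ−1)) = 0.
Check two-phase: ΣzᵢKᵢ = 1.213 > 1 and Σzᵢ/Kᵢ = 1.992 > 1, so g(0) = 0.213 > 0 and g(1) = -0.992 < 0.
Iterate (Newton) starting at ψ = 0.5:
  ψ = 0.500: g = -0.2958, g' = -0.830 → ψ = 0.144
  ψ = 0.144: g = 0.0133, g' = -1.086 → ψ = 0.156
Converged at ψ = 0.156.
Compositions from xᵢ = zᵢ/(1+ψ(Kᵢ−1)), yᵢ = Kᵢxᵢ:
  A: x = 0.112, y = 0.456
  B: x = 0.189, y = 0.274
  C: x = 0.333, y = 0.173
  D: x = 0.366, y = 0.097

x_C = 0.333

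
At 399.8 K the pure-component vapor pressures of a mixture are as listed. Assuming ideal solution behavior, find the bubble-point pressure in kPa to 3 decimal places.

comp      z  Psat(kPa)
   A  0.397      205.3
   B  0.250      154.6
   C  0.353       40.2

At the bubble point ψ → 0, so ΣzᵢKᵢ = 1 with Kᵢ = Pᵢˢᵃᵗ/P ⇒ P = ΣzᵢPᵢˢᵃᵗ.
P = 0.397·205.3 + 0.250·154.6 + 0.353·40.2 = 134.345 kPa

Pbub = 134.345 kPa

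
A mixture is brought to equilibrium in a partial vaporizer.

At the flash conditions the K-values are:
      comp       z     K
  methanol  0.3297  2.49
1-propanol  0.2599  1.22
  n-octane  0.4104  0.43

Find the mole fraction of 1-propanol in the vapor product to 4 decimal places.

y_1-propanol = 0.2850

Material balance + equilibrium reduce to Σ zᵢ(Kᵢ−1)/(1+β(Kᵢ−1)) = 0.
Check two-phase: ΣzᵢKᵢ = 1.3145 > 1 and Σzᵢ/Kᵢ = 1.2999 > 1, so g(0) = 0.3145 > 0 and g(1) = -0.2999 < 0.
Newton iteration, β⁰ = 0.37:
  β = 0.3700: g = 0.07310, g' = -0.5291 → β = 0.5082
  β = 0.5082: g = 0.00168, g' = -0.5115 → β = 0.5115
Converged at β = 0.5115.
Compositions from xᵢ = zᵢ/(1+β(Kᵢ−1)), yᵢ = Kᵢxᵢ:
  methanol: x = 0.1871, y = 0.4659
  1-propanol: x = 0.2336, y = 0.2850
  n-octane: x = 0.5793, y = 0.2491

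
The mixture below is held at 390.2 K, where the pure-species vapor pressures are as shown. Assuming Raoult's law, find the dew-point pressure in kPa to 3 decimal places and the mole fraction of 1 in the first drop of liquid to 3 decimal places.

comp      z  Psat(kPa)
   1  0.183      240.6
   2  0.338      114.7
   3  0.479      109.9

At the dew point ψ → 1, so Σzᵢ/Kᵢ = 1 with Kᵢ = Pᵢˢᵃᵗ/P ⇒ 1/P = Σzᵢ/Pᵢˢᵃᵗ.
1/P = 0.183/240.6 + 0.338/114.7 + 0.479/109.9 = 0.008066 ⇒ P = 123.978 kPa
xᵢ = zᵢP/Pᵢˢᵃᵗ ⇒ x_1 = 0.183·123.978/240.6 = 0.094

Pdew = 123.978 kPa, x_1 = 0.094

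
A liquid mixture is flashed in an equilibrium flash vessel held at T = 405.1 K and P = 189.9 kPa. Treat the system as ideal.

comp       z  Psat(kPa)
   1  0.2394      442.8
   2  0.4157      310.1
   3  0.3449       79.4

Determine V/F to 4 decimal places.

V/F = 0.7165

Raoult's law: Kᵢ = Pᵢˢᵃᵗ/P = Pᵢˢᵃᵗ/189.9.
  K_1 = 442.8/189.9 = 2.331754, K_2 = 310.1/189.9 = 1.632965, K_3 = 79.4/189.9 = 0.418115
Material balance + equilibrium reduce to Σ zᵢ(Kᵢ−1)/(1+V/F(Kᵢ−1)) = 0.
Check two-phase: ΣzᵢKᵢ = 1.3813 > 1 and Σzᵢ/Kᵢ = 1.1821 > 1, so g(0) = 0.3813 > 0 and g(1) = -0.1821 < 0.
Newton–Raphson from V/F = 0.32:
  V/F = 0.3200: g = 0.19575, g' = -0.5003 → V/F = 0.7113
  V/F = 0.7113: g = 0.00275, g' = -0.5311 → V/F = 0.7165
Converged at V/F = 0.7165.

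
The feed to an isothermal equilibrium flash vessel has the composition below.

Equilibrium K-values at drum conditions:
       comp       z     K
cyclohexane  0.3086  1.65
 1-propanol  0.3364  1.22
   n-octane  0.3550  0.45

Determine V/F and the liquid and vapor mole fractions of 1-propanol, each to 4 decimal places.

V/F = 0.3133, x_1-propanol = 0.3147, y_1-propanol = 0.3839

Iterate (Newton) starting at V/F = 0.5:
  V/F = 0.5000: g = -0.05125, g' = -0.2918 → V/F = 0.3244
  V/F = 0.3244: g = -0.00291, g' = -0.2622 → V/F = 0.3133
Converged at V/F = 0.3133.
Compositions from xᵢ = zᵢ/(1+V/F(Kᵢ−1)), yᵢ = Kᵢxᵢ:
  cyclohexane: x = 0.2564, y = 0.4230
  1-propanol: x = 0.3147, y = 0.3839
  n-octane: x = 0.4289, y = 0.1930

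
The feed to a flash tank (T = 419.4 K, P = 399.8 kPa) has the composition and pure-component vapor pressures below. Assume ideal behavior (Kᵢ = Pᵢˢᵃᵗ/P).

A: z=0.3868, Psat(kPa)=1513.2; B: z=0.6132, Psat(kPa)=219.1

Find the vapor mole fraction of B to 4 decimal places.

y_B = 0.4715

Raoult's law: Kᵢ = Pᵢˢᵃᵗ/P = Pᵢˢᵃᵗ/399.8.
  K_A = 1513.2/399.8 = 3.784892, K_B = 219.1/399.8 = 0.548024
Rachford–Rice: g(V/F) = Σ zᵢ(Kᵢ−1)/(1+V/F(Kᵢ−1)) = 0.
g(0) = ΣzᵢKᵢ − 1 = 0.8000 and g(1) = 1 − Σzᵢ/Kᵢ = -0.2211, so a root lies in (0, 1).
Iterate (Newton) starting at V/F = 0.35:
  V/F = 0.3500: g = 0.21626, g' = -0.9461 → V/F = 0.5786
  V/F = 0.5786: g = 0.03722, g' = -0.6696 → V/F = 0.6342
  V/F = 0.6342: g = 0.00092, g' = -0.6382 → V/F = 0.6356
Converged at V/F = 0.6356.
Compositions from xᵢ = zᵢ/(1+V/F(Kᵢ−1)), yᵢ = Kᵢxᵢ:
  A: x = 0.1396, y = 0.5285
  B: x = 0.8604, y = 0.4715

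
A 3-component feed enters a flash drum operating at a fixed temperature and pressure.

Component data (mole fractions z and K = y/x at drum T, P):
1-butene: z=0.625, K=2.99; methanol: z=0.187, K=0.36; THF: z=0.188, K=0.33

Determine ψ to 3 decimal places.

Material balance + equilibrium reduce to Σ zᵢ(Kᵢ−1)/(1+ψ(Kᵢ−1)) = 0.
g(0) = ΣzᵢKᵢ − 1 = 0.998 and g(1) = 1 − Σzᵢ/Kᵢ = -0.298, so a root lies in (0, 1).
Newton–Raphson from ψ = 0.5:
  ψ = 0.500: g = 0.2580, g' = -0.978 → ψ = 0.764
  ψ = 0.764: g = 0.0015, g' = -1.037 → ψ = 0.765
Converged at ψ = 0.765.

ψ = 0.765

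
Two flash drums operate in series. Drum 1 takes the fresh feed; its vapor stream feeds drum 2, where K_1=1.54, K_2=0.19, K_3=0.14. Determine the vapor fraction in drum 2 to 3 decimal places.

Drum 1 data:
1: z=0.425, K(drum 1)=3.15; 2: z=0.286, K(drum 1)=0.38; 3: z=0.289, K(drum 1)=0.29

Drum 1:
Let ψ₁ = V/F and solve Σ zᵢ(Kᵢ−1)/(1+ψ₁(Kᵢ−1)) = 0.
g(0) = ΣzᵢKᵢ − 1 = 0.531 and g(1) = 1 − Σzᵢ/Kᵢ = -0.884, so a root lies in (0, 1).
Newton–Raphson from ψ₁ = 0.66:
  ψ₁ = 0.660: g = -0.3085, g' = -1.167 → ψ₁ = 0.396
  ψ₁ = 0.396: g = -0.0264, g' = -1.048 → ψ₁ = 0.370
Converged at ψ₁ = 0.370.
Drum-1 compositions:
  1: x = 0.237, y = 0.745
  2: x = 0.371, y = 0.141
  3: x = 0.392, y = 0.114
Drum-2 feed = drum-1 vapor: z₂ = (0.7452, 0.1411, 0.1137).
Drum 2:
Material balance + equilibrium reduce to Σ zᵢ(Kᵢ−1)/(1+ψ₂(Kᵢ−1)) = 0.
Feasibility: ΣzᵢKᵢ = 1.190, Σzᵢ/Kᵢ = 2.039 — both > 1, two phases present.
Newton–Raphson from ψ₂ = 0.5:
  ψ₂ = 0.500: g = -0.0468, g' = -0.655 → ψ₂ = 0.429
  ψ₂ = 0.429: g = -0.0032, g' = -0.571 → ψ₂ = 0.423
Converged at ψ₂ = 0.423.
  1: x = 0.607, y = 0.934
  2: x = 0.215, y = 0.041
  3: x = 0.179, y = 0.025

V/F (drum 2) = 0.423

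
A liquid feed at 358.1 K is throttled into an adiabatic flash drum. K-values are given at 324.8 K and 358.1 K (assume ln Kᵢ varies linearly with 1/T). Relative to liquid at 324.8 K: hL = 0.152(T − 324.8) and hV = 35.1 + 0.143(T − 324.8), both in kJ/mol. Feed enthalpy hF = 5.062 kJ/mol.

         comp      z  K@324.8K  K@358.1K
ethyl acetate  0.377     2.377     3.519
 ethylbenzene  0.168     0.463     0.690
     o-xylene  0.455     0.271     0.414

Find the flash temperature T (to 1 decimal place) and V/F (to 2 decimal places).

T = 327.1 K, V/F = 0.13

Adiabatic flash: solve Rachford–Rice at each trial T, then check hF = ψ·hV(T) + (1−ψ)·hL(T).
  T = 324.8 K: K = (2.377, 0.463, 0.271), RR gives ψ = 0.104, H_out = 3.636 kJ/mol
  T = 358.1 K: K = (3.519, 0.690, 0.414), RR gives ψ = 0.477, H_out = 21.668 kJ/mol
  T = 341.5 K: K = (2.922, 0.571, 0.339), RR gives ψ = 0.302, H_out = 13.079 kJ/mol
  T = 333.1 K: K = (2.641, 0.515, 0.304), RR gives ψ = 0.208, H_out = 8.547 kJ/mol
  T = 329.0 K: K = (2.509, 0.489, 0.287), RR gives ψ = 0.158, H_out = 6.194 kJ/mol
  T = 326.9 K: K = (2.442, 0.476, 0.279), RR gives ψ = 0.132, H_out = 4.937 kJ/mol
Linear interpolation between T = 326.9 (H_out = 4.937) and T = 329.0 (H_out = 6.194) on hF = 5.062 gives T ≈ 327.1 K, at which ψ = 0.13.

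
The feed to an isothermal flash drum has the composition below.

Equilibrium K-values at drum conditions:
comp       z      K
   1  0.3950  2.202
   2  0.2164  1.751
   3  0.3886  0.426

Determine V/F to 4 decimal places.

V/F = 0.6852

Rachford–Rice: g(V/F) = Σ zᵢ(Kᵢ−1)/(1+V/F(Kᵢ−1)) = 0.
Check two-phase: ΣzᵢKᵢ = 1.4143 > 1 and Σzᵢ/Kᵢ = 1.2152 > 1, so g(0) = 0.4142 > 0 and g(1) = -0.2152 < 0.
Iterate (Newton) starting at V/F = 0.5:
  V/F = 0.5000: g = 0.10187, g' = -0.5390 → V/F = 0.6890
  V/F = 0.6890: g = -0.00217, g' = -0.5741 → V/F = 0.6852
Converged at V/F = 0.6852.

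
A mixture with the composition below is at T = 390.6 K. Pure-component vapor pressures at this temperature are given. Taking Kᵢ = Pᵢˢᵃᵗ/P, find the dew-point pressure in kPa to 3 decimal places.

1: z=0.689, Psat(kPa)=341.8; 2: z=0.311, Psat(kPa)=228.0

At the dew point ψ → 1, so Σzᵢ/Kᵢ = 1 with Kᵢ = Pᵢˢᵃᵗ/P ⇒ 1/P = Σzᵢ/Pᵢˢᵃᵗ.
1/P = 0.689/341.8 + 0.311/228.0 = 0.003380 ⇒ P = 295.873 kPa

Pdew = 295.873 kPa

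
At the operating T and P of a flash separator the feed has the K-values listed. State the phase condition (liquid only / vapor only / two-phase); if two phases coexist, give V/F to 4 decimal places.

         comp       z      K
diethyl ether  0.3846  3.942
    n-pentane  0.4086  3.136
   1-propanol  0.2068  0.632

ΣzᵢKᵢ = 2.9282; Σzᵢ/Kᵢ = 0.5551.
Since Σzᵢ/Kᵢ < 1 the mixture is above its dew point — single vapor phase.

vapor only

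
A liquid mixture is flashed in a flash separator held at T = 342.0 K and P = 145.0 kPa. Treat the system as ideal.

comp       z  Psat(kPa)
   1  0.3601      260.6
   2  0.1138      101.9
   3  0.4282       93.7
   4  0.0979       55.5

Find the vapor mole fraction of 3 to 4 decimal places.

y_3 = 0.2902

Raoult's law: Kᵢ = Pᵢˢᵃᵗ/P = Pᵢˢᵃᵗ/145.0.
  K_1 = 260.6/145.0 = 1.797241, K_2 = 101.9/145.0 = 0.702759, K_3 = 93.7/145.0 = 0.646207, K_4 = 55.5/145.0 = 0.382759
Let ψ = V/F and solve Σ zᵢ(Kᵢ−1)/(1+ψ(Kᵢ−1)) = 0.
g(0) = ΣzᵢKᵢ − 1 = 0.0413 and g(1) = 1 − Σzᵢ/Kᵢ = -0.2807, so a root lies in (0, 1).
Newton–Raphson from ψ = 0.5:
  ψ = 0.5000: g = -0.10592, g' = -0.2880 → ψ = 0.1322
  ψ = 0.1322: g = -0.00023, g' = -0.3014 → ψ = 0.1315
Converged at ψ = 0.1315.
Compositions from xᵢ = zᵢ/(1+ψ(Kᵢ−1)), yᵢ = Kᵢxᵢ:
  1: x = 0.3259, y = 0.5858
  2: x = 0.1184, y = 0.0832
  3: x = 0.4491, y = 0.2902
  4: x = 0.1065, y = 0.0408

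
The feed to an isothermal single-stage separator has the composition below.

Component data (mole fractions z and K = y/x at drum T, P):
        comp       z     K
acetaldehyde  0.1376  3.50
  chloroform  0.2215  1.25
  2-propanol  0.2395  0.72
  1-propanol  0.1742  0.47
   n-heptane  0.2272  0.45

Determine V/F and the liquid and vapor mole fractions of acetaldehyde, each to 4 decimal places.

V/F = 0.1453, x_acetaldehyde = 0.1009, y_acetaldehyde = 0.3532

Material balance + equilibrium reduce to Σ zᵢ(Kᵢ−1)/(1+V/F(Kᵢ−1)) = 0.
g(0) = ΣzᵢKᵢ − 1 = 0.1150 and g(1) = 1 − Σzᵢ/Kᵢ = -0.4247, so a root lies in (0, 1).
Iterate (Newton) starting at V/F = 0.39:
  V/F = 0.3900: g = -0.12611, g' = -0.4448 → V/F = 0.1065
  V/F = 0.1065: g = 0.02593, g' = -0.7020 → V/F = 0.1434
  V/F = 0.1434: g = 0.00124, g' = -0.6376 → V/F = 0.1453
Converged at V/F = 0.1453.
Compositions from xᵢ = zᵢ/(1+V/F(Kᵢ−1)), yᵢ = Kᵢxᵢ:
  acetaldehyde: x = 0.1009, y = 0.3532
  chloroform: x = 0.2137, y = 0.2672
  2-propanol: x = 0.2497, y = 0.1798
  1-propanol: x = 0.1887, y = 0.0887
  n-heptane: x = 0.2469, y = 0.1111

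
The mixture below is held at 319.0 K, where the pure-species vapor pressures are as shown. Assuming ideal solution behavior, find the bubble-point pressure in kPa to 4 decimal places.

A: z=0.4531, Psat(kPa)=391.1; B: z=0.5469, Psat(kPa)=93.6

At the bubble point ψ → 0, so ΣzᵢKᵢ = 1 with Kᵢ = Pᵢˢᵃᵗ/P ⇒ P = ΣzᵢPᵢˢᵃᵗ.
P = 0.4531·391.1 + 0.5469·93.6 = 228.3973 kPa

Pbub = 228.3973 kPa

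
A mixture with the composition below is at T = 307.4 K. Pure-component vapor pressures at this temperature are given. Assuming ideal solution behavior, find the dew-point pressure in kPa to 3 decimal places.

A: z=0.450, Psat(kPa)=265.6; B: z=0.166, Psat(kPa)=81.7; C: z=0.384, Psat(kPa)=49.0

Pdew = 86.484 kPa

At the dew point ψ → 1, so Σzᵢ/Kᵢ = 1 with Kᵢ = Pᵢˢᵃᵗ/P ⇒ 1/P = Σzᵢ/Pᵢˢᵃᵗ.
1/P = 0.450/265.6 + 0.166/81.7 + 0.384/49.0 = 0.011563 ⇒ P = 86.484 kPa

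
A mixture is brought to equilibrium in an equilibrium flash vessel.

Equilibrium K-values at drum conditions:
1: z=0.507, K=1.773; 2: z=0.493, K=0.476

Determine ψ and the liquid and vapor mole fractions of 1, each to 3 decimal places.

Binary case is linear: z₁(K₁−1)(1+ψ(K₂−1)) + z₂(K₂−1)(1+ψ(K₁−1)) = 0
⇒ ψ = [z₁(K₁−1)+z₂(K₂−1)] / [−(K₁−1)(K₂−1)] = 0.1336/0.4051 = 0.330
Compositions from xᵢ = zᵢ/(1+ψ(Kᵢ−1)), yᵢ = Kᵢxᵢ:
  1: x = 0.404, y = 0.716
  2: x = 0.596, y = 0.284

ψ = 0.330, x_1 = 0.404, y_1 = 0.716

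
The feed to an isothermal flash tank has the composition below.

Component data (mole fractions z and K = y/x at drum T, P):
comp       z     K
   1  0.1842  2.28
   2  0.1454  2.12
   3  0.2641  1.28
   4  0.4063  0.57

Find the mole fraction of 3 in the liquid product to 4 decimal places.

Material balance + equilibrium reduce to Σ zᵢ(Kᵢ−1)/(1+β(Kᵢ−1)) = 0.
Feasibility: ΣzᵢKᵢ = 1.2979, Σzᵢ/Kᵢ = 1.0685 — both > 1, two phases present.
Iterate (Newton) starting at β = 0.5:
  β = 0.5000: g = 0.09046, g' = -0.3250 → β = 0.7783
  β = 0.7783: g = 0.00323, g' = -0.3115 → β = 0.7887
Converged at β = 0.7887.
Compositions from xᵢ = zᵢ/(1+β(Kᵢ−1)), yᵢ = Kᵢxᵢ:
  1: x = 0.0917, y = 0.2090
  2: x = 0.0772, y = 0.1637
  3: x = 0.2163, y = 0.2769
  4: x = 0.6148, y = 0.3504

x_3 = 0.2163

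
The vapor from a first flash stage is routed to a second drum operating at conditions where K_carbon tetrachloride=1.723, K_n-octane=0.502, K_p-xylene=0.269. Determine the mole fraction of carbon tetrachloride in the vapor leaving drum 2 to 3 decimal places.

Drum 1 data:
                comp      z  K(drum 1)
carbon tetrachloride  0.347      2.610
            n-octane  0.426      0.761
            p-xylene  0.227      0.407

Drum 1:
Material balance + equilibrium reduce to Σ zᵢ(Kᵢ−1)/(1+ψ₁(Kᵢ−1)) = 0.
Feasibility: ΣzᵢKᵢ = 1.322, Σzᵢ/Kᵢ = 1.250 — both > 1, two phases present.
Newton–Raphson from ψ₁ = 0.37:
  ψ₁ = 0.370: g = 0.0660, g' = -0.514 → ψ₁ = 0.498
  ψ₁ = 0.498: g = 0.0033, g' = -0.469 → ψ₁ = 0.505
Converged at ψ₁ = 0.505.
Drum-1 compositions:
  carbon tetrachloride: x = 0.191, y = 0.499
  n-octane: x = 0.485, y = 0.369
  p-xylene: x = 0.324, y = 0.132
Drum-2 feed = drum-1 vapor: z₂ = (0.4993, 0.3687, 0.1319).
Drum 2:
Let ψ₂ = V/F and solve Σ zᵢ(Kᵢ−1)/(1+ψ₂(Kᵢ−1)) = 0.
Check two-phase: ΣzᵢKᵢ = 1.081 > 1 and Σzᵢ/Kᵢ = 1.515 > 1, so g(0) = 0.081 > 0 and g(1) = -0.515 < 0.
Newton–Raphson from ψ₂ = 0.53:
  ψ₂ = 0.530: g = -0.1459, g' = -0.493 → ψ₂ = 0.234
  ψ₂ = 0.234: g = -0.0155, g' = -0.411 → ψ₂ = 0.196
Converged at ψ₂ = 0.196.
  carbon tetrachloride: x = 0.437, y = 0.753
  n-octane: x = 0.409, y = 0.205
  p-xylene: x = 0.154, y = 0.041

y_carbon tetrachloride (drum 2) = 0.753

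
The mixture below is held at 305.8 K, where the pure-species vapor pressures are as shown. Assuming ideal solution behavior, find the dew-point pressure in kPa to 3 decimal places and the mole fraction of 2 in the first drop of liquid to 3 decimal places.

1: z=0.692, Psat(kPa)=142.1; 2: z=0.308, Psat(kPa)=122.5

At the dew point ψ → 1, so Σzᵢ/Kᵢ = 1 with Kᵢ = Pᵢˢᵃᵗ/P ⇒ 1/P = Σzᵢ/Pᵢˢᵃᵗ.
1/P = 0.692/142.1 + 0.308/122.5 = 0.007384 ⇒ P = 135.426 kPa
xᵢ = zᵢP/Pᵢˢᵃᵗ ⇒ x_2 = 0.308·135.426/122.5 = 0.341

Pdew = 135.426 kPa, x_2 = 0.341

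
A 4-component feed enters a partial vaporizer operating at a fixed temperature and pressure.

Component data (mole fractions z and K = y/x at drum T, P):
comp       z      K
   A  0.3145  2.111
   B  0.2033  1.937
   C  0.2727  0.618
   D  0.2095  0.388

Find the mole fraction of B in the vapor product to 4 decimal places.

Rachford–Rice: g(ψ) = Σ zᵢ(Kᵢ−1)/(1+ψ(Kᵢ−1)) = 0.
g(0) = ΣzᵢKᵢ − 1 = 0.3075 and g(1) = 1 − Σzᵢ/Kᵢ = -0.2351, so a root lies in (0, 1).
Newton–Raphson from ψ = 0.5:
  ψ = 0.5000: g = 0.04084, g' = -0.4669 → ψ = 0.5875
  ψ = 0.5875: g = -0.00021, g' = -0.4738 → ψ = 0.5870
Converged at ψ = 0.5870.
Compositions from xᵢ = zᵢ/(1+ψ(Kᵢ−1)), yᵢ = Kᵢxᵢ:
  A: x = 0.1904, y = 0.4018
  B: x = 0.1312, y = 0.2541
  C: x = 0.3515, y = 0.2172
  D: x = 0.3270, y = 0.1269

y_B = 0.2541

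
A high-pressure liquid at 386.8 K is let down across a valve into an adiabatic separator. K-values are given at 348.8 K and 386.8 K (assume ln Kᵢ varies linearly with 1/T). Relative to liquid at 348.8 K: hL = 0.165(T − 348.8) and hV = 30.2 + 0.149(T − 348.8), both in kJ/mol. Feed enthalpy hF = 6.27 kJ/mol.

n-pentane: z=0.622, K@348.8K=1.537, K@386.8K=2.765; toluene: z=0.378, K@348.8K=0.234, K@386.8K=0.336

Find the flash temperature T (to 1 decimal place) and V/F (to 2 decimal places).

T = 351.3 K, V/F = 0.19

Adiabatic flash: solve Rachford–Rice at each trial T, then check hF = ψ·hV(T) + (1−ψ)·hL(T).
  T = 348.8 K: K = (1.537, 0.234), RR gives ψ = 0.108, H_out = 3.265 kJ/mol
  T = 386.8 K: K = (2.765, 0.336), RR gives ψ = 0.723, H_out = 27.653 kJ/mol
  T = 367.8 K: K = (2.093, 0.283), RR gives ψ = 0.522, H_out = 18.732 kJ/mol
  T = 358.3 K: K = (1.801, 0.258), RR gives ψ = 0.366, H_out = 12.575 kJ/mol
  T = 353.6 K: K = (1.667, 0.246), RR gives ψ = 0.258, H_out = 8.568 kJ/mol
  T = 351.2 K: K = (1.601, 0.240), RR gives ψ = 0.190, H_out = 6.112 kJ/mol
  T = 352.4 K: K = (1.634, 0.243), RR gives ψ = 0.225, H_out = 7.382 kJ/mol
Linear interpolation between T = 351.2 (H_out = 6.112) and T = 352.4 (H_out = 7.382) on hF = 6.27 gives T ≈ 351.3 K, at which ψ = 0.19.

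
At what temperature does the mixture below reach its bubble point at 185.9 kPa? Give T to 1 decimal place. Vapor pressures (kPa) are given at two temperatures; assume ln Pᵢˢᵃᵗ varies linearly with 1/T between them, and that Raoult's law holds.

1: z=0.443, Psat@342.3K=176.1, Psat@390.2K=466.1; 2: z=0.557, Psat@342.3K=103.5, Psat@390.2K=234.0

Bubble-point temperature: ΣzᵢPᵢˢᵃᵗ(T) = P. Interpolate ln Pᵢˢᵃᵗ = aᵢ + bᵢ/T.
  T = 342.3 K: ΣzᵢPᵢˢᵃᵗ = 135.66 kPa
  T = 390.2 K: ΣzᵢPᵢˢᵃᵗ = 336.82 kPa
  T = 366.2 K: ΣzᵢPᵢˢᵃᵗ = 219.84 kPa
  T = 354.2 K: ΣzᵢPᵢˢᵃᵗ = 173.90 kPa
  T = 360.2 K: ΣzᵢPᵢˢᵃᵗ = 195.90 kPa
  T = 357.2 K: ΣzᵢPᵢˢᵃᵗ = 184.66 kPa
  T = 358.7 K: ΣzᵢPᵢˢᵃᵗ = 190.22 kPa
Interpolating between 357.2 K and 358.7 K gives T ≈ 357.5 K.

T = 357.5 K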